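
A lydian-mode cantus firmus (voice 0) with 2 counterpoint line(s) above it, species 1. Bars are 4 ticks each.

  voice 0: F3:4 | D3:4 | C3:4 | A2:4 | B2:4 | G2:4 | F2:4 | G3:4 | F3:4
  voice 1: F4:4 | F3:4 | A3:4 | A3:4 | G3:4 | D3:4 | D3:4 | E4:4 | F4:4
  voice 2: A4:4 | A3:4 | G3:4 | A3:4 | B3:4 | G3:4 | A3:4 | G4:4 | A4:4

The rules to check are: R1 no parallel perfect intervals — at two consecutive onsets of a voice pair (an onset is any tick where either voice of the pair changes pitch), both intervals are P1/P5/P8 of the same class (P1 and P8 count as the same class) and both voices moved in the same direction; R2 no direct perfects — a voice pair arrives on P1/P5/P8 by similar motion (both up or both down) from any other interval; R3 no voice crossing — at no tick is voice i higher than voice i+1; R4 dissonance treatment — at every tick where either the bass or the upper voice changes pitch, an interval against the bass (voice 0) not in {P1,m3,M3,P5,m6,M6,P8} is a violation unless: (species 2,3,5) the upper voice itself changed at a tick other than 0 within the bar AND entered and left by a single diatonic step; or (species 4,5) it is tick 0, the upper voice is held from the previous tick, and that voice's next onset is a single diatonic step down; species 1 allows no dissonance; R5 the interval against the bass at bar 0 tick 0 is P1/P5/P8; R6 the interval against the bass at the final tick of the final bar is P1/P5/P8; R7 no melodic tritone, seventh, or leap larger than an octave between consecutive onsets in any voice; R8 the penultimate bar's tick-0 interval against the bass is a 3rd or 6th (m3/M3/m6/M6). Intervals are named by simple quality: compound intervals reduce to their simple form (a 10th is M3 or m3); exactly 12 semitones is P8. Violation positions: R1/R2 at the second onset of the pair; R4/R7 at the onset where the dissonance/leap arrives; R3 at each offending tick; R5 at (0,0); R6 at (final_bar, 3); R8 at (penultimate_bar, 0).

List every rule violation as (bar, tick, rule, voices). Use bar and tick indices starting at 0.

bar 0: v0=F3 v1=F4 v2=A4 downbeat M3
bar 1: v0=D3 v1=F3 v2=A3 downbeat P5
bar 2: v0=C3 v1=A3 v2=G3 downbeat P5
bar 3: v0=A2 v1=A3 v2=A3 downbeat P8
bar 4: v0=B2 v1=G3 v2=B3 downbeat P8
bar 5: v0=G2 v1=D3 v2=G3 downbeat P8
bar 6: v0=F2 v1=D3 v2=A3 downbeat M3
bar 7: v0=G3 v1=E4 v2=G4 downbeat P8
bar 8: v0=F3 v1=F4 v2=A4 downbeat M3
  -> R5 @ bar 0 tick 0 v(0, 2): opens on M3
  -> R2 @ bar 1 tick 0 v(0, 2): F3/A4 M3 -> D3/A3 P5 similar
  -> R1 @ bar 2 tick 0 v(0, 2): D3/A3 P5 -> C3/G3 P5 similar
  -> R3 @ bar 2 tick 0 v(1, 2): A3 above G3
  -> R3 @ bar 2 tick 1 v(1, 2): A3 above G3
  -> R3 @ bar 2 tick 2 v(1, 2): A3 above G3
  -> R3 @ bar 2 tick 3 v(1, 2): A3 above G3
  -> R1 @ bar 4 tick 0 v(0, 2): A2/A3 P8 -> B2/B3 P8 similar
  -> R1 @ bar 5 tick 0 v(0, 2): B2/B3 P8 -> G2/G3 P8 similar
  -> R2 @ bar 5 tick 0 v(0, 1): B2/G3 m6 -> G2/D3 P5 similar
  -> R2 @ bar 7 tick 0 v(0, 2): F2/A3 M3 -> G3/G4 P8 similar
  -> R7 @ bar 7 tick 0 v(0,): F2->G3 leap 14st
  -> R7 @ bar 7 tick 0 v(1,): D3->E4 leap 14st
  -> R7 @ bar 7 tick 0 v(2,): A3->G4 leap 10st
  -> R8 @ bar 7 tick 0 v(0, 2): penult P8 not 3rd/6th
  -> R6 @ bar 8 tick 3 v(0, 2): closes on M3

(0, 0, R5, (0, 2))
(1, 0, R2, (0, 2))
(2, 0, R1, (0, 2))
(2, 0, R3, (1, 2))
(2, 1, R3, (1, 2))
(2, 2, R3, (1, 2))
(2, 3, R3, (1, 2))
(4, 0, R1, (0, 2))
(5, 0, R1, (0, 2))
(5, 0, R2, (0, 1))
(7, 0, R2, (0, 2))
(7, 0, R7, (0,))
(7, 0, R7, (1,))
(7, 0, R7, (2,))
(7, 0, R8, (0, 2))
(8, 3, R6, (0, 2))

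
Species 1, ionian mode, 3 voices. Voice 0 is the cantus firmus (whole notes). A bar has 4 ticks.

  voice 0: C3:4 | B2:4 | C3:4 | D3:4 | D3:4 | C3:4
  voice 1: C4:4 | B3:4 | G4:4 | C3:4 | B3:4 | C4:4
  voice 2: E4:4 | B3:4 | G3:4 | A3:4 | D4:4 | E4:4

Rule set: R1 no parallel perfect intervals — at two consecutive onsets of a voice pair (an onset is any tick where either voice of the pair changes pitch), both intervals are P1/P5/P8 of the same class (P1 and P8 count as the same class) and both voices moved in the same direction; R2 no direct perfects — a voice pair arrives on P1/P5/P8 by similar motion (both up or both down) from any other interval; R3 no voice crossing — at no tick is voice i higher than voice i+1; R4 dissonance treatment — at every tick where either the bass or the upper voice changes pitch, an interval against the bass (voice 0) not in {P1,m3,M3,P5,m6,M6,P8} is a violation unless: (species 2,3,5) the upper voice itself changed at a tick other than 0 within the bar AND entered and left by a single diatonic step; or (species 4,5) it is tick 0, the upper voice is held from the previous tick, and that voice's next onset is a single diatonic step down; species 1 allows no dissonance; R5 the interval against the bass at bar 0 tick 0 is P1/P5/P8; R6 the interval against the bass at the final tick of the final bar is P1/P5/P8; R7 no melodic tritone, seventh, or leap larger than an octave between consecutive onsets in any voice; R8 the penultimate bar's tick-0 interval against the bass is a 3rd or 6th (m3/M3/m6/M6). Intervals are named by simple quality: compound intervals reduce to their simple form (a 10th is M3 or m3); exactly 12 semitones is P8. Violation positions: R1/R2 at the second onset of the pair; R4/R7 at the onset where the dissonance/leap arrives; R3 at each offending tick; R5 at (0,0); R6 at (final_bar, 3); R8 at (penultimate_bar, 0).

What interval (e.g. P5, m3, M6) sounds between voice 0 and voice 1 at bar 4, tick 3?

voice 0=D3 voice 1=B3 -> M6

M6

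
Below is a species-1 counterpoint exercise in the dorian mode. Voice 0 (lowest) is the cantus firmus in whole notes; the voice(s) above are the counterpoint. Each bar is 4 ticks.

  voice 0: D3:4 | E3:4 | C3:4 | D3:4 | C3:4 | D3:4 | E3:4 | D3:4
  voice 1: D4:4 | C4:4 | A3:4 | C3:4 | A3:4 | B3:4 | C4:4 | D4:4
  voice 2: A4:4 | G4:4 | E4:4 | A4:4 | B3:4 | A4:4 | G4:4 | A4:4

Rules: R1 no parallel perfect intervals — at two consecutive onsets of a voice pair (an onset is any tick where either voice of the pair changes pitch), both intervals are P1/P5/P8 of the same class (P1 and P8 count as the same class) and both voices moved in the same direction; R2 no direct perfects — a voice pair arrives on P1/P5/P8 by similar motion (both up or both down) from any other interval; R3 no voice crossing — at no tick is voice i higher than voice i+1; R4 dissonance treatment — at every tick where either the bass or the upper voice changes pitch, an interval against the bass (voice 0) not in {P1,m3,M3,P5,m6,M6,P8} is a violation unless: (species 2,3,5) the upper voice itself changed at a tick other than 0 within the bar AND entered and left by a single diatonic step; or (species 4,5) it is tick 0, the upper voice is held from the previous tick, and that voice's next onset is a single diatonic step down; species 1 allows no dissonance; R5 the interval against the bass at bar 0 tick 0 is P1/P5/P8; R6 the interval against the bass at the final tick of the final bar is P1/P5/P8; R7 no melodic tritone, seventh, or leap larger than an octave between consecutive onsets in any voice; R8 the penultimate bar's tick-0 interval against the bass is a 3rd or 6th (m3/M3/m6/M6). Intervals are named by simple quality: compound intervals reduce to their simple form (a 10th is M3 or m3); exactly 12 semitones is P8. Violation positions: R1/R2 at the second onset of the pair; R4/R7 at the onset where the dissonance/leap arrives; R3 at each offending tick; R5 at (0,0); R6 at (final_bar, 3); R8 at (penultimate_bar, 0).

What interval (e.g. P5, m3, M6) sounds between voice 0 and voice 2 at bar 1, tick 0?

voice 0=E3 voice 2=G4 -> m3

m3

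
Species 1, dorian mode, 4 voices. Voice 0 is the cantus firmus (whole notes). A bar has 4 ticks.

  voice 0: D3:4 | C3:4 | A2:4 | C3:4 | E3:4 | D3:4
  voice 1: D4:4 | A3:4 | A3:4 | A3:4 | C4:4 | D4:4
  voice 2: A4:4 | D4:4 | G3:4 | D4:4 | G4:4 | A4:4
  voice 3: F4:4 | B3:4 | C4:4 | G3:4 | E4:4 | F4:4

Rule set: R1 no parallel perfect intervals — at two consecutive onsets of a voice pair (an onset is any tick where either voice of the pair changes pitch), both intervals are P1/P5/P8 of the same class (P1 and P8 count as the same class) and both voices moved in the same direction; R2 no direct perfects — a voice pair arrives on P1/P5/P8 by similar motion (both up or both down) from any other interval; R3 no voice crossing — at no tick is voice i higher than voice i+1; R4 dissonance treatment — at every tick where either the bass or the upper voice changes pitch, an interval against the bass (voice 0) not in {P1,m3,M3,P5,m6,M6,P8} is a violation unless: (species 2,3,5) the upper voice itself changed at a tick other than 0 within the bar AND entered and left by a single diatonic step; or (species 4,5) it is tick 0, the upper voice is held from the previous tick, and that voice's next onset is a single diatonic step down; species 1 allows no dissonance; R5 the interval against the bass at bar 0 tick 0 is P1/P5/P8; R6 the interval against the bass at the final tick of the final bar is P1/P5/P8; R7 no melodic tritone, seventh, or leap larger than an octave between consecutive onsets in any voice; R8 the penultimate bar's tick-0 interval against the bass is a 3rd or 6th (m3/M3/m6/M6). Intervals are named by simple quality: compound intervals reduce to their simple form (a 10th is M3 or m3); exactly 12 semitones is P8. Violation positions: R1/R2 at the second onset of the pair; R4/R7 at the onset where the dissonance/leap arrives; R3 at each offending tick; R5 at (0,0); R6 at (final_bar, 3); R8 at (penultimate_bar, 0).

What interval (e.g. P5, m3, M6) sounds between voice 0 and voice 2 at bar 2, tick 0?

m7

voice 0=A2 voice 2=G3 -> m7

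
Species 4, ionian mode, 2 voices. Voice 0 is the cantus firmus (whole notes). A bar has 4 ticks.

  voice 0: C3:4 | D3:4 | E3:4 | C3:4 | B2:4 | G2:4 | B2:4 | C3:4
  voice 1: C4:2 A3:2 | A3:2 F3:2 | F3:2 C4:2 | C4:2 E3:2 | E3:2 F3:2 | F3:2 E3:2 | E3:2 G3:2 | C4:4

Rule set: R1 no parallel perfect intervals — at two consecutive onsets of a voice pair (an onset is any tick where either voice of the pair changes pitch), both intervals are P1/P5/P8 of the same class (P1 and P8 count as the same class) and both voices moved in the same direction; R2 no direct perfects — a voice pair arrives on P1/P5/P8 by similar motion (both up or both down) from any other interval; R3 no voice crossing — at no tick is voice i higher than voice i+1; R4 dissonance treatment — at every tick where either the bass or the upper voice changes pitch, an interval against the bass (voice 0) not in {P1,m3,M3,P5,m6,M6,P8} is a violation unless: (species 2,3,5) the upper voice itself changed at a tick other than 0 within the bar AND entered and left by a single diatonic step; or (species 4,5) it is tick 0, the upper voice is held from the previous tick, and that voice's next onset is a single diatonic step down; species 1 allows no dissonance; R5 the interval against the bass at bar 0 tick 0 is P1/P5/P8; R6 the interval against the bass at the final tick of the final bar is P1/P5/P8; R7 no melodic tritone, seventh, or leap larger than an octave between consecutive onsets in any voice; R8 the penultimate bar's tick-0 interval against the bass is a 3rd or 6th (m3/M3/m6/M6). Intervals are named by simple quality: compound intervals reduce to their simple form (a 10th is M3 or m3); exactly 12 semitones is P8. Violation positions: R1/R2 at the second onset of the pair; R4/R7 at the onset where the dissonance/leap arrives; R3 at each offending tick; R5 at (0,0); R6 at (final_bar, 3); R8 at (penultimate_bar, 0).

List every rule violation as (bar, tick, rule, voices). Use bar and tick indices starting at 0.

bar 0: v0=C3 v1=C4 downbeat P8
bar 1: v0=D3 v1=A3 downbeat P5
bar 2: v0=E3 v1=F3 downbeat m2
bar 3: v0=C3 v1=C4 downbeat P8
bar 4: v0=B2 v1=E3 downbeat P4
bar 5: v0=G2 v1=F3 downbeat m7
bar 6: v0=B2 v1=E3 downbeat P4
bar 7: v0=C3 v1=C4 downbeat P8
  -> R4 @ bar 2 tick 0 v(0, 1): E3/F3 m2 untreated
  -> R4 @ bar 4 tick 0 v(0, 1): B2/E3 P4 untreated
  -> R4 @ bar 4 tick 2 v(0, 1): B2/F3 TT untreated
  -> R4 @ bar 6 tick 0 v(0, 1): B2/E3 P4 untreated
  -> R8 @ bar 6 tick 0 v(0, 1): penult P4 not 3rd/6th
  -> R2 @ bar 7 tick 0 v(0, 1): B2/G3 m6 -> C3/C4 P8 similar

(2, 0, R4, (0, 1))
(4, 0, R4, (0, 1))
(4, 2, R4, (0, 1))
(6, 0, R4, (0, 1))
(6, 0, R8, (0, 1))
(7, 0, R2, (0, 1))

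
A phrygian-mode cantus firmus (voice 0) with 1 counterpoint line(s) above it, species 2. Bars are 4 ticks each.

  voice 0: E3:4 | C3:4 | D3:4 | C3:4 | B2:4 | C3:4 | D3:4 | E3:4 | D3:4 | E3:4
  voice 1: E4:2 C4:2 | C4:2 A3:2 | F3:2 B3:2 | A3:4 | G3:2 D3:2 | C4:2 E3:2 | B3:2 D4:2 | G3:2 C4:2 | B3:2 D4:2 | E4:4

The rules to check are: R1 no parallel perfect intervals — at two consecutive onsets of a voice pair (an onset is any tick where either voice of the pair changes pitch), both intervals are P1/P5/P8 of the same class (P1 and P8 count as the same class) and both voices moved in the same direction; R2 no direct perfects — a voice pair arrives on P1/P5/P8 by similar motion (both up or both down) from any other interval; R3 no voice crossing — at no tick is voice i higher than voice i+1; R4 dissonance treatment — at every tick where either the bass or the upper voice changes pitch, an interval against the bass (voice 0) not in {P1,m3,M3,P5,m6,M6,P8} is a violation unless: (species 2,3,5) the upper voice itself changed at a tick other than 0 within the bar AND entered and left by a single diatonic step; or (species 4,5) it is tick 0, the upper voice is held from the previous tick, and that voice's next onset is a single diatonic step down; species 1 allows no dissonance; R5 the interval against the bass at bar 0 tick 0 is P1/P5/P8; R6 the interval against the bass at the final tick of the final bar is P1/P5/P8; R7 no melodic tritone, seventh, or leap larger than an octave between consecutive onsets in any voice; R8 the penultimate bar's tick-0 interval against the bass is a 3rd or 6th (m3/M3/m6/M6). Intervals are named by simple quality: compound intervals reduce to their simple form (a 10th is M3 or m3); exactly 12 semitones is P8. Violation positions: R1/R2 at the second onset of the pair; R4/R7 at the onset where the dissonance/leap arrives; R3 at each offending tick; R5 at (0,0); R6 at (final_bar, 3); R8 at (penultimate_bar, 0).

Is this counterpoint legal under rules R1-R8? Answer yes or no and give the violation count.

No (4 violations)

bar 0: v0=E3 v1=E4 (P8)
bar 1: v0=C3 v1=C4 (P8)
bar 2: v0=D3 v1=F3 (m3)
bar 3: v0=C3 v1=A3 (M6)
bar 4: v0=B2 v1=G3 (m6)
bar 5: v0=C3 v1=C4 (P8)
bar 6: v0=D3 v1=B3 (M6)
bar 7: v0=E3 v1=G3 (m3)
bar 8: v0=D3 v1=B3 (M6)
bar 9: v0=E3 v1=E4 (P8)
  R7 @ bar2.2: F3->B3 leap 6st
  R2 @ bar5.0: B2/D3 m3 -> C3/C4 P8 similar
  R7 @ bar5.0: D3->C4 leap 10st
  R1 @ bar9.0: D3/D4 P8 -> E3/E4 P8 similar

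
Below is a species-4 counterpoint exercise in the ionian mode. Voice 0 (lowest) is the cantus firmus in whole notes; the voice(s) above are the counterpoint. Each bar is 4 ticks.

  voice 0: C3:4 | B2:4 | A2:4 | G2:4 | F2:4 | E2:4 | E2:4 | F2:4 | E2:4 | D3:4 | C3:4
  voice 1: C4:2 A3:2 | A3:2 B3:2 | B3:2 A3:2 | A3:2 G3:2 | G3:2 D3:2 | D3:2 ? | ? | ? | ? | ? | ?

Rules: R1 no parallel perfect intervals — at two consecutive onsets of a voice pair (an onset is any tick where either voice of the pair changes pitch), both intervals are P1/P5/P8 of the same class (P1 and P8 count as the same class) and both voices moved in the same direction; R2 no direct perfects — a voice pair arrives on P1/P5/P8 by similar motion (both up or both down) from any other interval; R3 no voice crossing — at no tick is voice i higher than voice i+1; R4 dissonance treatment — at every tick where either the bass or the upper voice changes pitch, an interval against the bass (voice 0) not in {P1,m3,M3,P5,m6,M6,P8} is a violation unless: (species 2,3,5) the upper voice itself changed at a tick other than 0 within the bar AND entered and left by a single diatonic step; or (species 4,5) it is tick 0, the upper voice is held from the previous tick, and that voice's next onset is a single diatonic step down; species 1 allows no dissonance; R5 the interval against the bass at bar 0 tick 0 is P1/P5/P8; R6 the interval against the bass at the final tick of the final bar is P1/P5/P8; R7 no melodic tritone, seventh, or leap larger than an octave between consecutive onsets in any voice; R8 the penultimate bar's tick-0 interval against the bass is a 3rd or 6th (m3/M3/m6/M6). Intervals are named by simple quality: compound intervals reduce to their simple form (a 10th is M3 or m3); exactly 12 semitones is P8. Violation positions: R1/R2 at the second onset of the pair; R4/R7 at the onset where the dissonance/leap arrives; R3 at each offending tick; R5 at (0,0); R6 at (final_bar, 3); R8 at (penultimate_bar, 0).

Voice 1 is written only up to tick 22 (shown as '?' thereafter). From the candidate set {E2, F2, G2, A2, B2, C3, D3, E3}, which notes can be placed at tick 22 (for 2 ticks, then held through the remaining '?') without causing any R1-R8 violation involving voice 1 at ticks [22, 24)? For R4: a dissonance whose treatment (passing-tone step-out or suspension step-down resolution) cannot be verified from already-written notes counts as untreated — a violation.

{B2, C3, D3, E3, G2}

E2: violates R7
F2: violates R4
G2: legal
A2: violates R4
B2: legal
C3: legal
D3: legal
E3: legal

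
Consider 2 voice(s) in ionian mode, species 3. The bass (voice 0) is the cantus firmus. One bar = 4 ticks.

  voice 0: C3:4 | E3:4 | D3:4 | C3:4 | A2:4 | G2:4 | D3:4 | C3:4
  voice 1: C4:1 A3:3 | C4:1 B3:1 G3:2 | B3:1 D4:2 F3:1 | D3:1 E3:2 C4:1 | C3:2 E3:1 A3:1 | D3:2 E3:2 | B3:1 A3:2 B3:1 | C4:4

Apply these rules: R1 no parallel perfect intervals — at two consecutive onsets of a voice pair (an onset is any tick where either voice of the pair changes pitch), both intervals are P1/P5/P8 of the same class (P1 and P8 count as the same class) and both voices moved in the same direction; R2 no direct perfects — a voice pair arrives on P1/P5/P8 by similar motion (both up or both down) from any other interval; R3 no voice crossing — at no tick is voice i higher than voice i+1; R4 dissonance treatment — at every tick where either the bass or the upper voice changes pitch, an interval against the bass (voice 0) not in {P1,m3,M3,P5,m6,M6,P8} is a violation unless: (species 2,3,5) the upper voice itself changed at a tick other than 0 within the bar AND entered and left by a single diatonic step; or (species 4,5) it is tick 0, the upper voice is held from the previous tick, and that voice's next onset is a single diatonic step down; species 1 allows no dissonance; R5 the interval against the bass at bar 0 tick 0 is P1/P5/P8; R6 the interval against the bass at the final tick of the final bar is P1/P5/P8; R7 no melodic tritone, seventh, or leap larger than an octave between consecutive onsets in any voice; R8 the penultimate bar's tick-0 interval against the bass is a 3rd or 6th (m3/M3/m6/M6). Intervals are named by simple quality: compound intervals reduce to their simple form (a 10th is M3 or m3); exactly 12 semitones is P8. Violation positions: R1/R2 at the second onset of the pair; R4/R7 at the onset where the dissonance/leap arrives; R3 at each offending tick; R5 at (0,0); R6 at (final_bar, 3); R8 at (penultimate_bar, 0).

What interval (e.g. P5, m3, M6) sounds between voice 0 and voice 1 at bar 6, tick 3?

M6

voice 0=D3 voice 1=B3 -> M6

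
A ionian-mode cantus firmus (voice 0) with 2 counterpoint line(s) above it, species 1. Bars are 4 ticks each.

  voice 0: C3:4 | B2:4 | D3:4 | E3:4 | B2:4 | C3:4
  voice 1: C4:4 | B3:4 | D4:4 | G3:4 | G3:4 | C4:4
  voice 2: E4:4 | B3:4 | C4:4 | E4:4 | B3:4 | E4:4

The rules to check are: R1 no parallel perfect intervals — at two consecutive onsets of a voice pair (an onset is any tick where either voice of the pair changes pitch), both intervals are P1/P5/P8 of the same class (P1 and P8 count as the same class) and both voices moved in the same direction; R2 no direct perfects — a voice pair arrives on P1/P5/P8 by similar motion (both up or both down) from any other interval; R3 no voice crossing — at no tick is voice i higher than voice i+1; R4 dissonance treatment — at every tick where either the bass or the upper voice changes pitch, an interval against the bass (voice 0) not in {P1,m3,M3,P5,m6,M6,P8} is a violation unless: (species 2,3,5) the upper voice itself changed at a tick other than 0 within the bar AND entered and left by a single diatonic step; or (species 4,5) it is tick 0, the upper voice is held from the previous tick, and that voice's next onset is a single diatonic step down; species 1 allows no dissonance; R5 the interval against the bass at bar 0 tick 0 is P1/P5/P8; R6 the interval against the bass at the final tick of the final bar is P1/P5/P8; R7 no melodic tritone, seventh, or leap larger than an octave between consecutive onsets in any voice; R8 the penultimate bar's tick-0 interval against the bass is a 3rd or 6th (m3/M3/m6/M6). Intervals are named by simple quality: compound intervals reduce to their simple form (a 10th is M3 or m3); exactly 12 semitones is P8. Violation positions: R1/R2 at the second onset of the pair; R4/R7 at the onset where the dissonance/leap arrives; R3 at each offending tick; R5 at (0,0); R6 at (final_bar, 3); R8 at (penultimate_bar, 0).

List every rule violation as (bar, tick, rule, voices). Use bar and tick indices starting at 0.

(0, 0, R5, (0, 2))
(1, 0, R1, (0, 1))
(1, 0, R2, (0, 2))
(1, 0, R2, (1, 2))
(2, 0, R1, (0, 1))
(2, 0, R3, (1, 2))
(2, 0, R4, (0, 2))
(2, 1, R3, (1, 2))
(2, 2, R3, (1, 2))
(2, 3, R3, (1, 2))
(3, 0, R2, (0, 2))
(4, 0, R1, (0, 2))
(4, 0, R8, (0, 2))
(5, 0, R2, (0, 1))
(5, 3, R6, (0, 2))

bar 0: v0=C3 v1=C4 v2=E4 downbeat M3
bar 1: v0=B2 v1=B3 v2=B3 downbeat P8
bar 2: v0=D3 v1=D4 v2=C4 downbeat m7
bar 3: v0=E3 v1=G3 v2=E4 downbeat P8
bar 4: v0=B2 v1=G3 v2=B3 downbeat P8
bar 5: v0=C3 v1=C4 v2=E4 downbeat M3
  -> R5 @ bar 0 tick 0 v(0, 2): opens on M3
  -> R1 @ bar 1 tick 0 v(0, 1): C3/C4 P8 -> B2/B3 P8 similar
  -> R2 @ bar 1 tick 0 v(0, 2): C3/E4 M3 -> B2/B3 P8 similar
  -> R2 @ bar 1 tick 0 v(1, 2): C4/E4 M3 -> B3/B3 P1 similar
  -> R1 @ bar 2 tick 0 v(0, 1): B2/B3 P8 -> D3/D4 P8 similar
  -> R3 @ bar 2 tick 0 v(1, 2): D4 above C4
  -> R4 @ bar 2 tick 0 v(0, 2): D3/C4 m7 untreated
  -> R3 @ bar 2 tick 1 v(1, 2): D4 above C4
  -> R3 @ bar 2 tick 2 v(1, 2): D4 above C4
  -> R3 @ bar 2 tick 3 v(1, 2): D4 above C4
  -> R2 @ bar 3 tick 0 v(0, 2): D3/C4 m7 -> E3/E4 P8 similar
  -> R1 @ bar 4 tick 0 v(0, 2): E3/E4 P8 -> B2/B3 P8 similar
  -> R8 @ bar 4 tick 0 v(0, 2): penult P8 not 3rd/6th
  -> R2 @ bar 5 tick 0 v(0, 1): B2/G3 m6 -> C3/C4 P8 similar
  -> R6 @ bar 5 tick 3 v(0, 2): closes on M3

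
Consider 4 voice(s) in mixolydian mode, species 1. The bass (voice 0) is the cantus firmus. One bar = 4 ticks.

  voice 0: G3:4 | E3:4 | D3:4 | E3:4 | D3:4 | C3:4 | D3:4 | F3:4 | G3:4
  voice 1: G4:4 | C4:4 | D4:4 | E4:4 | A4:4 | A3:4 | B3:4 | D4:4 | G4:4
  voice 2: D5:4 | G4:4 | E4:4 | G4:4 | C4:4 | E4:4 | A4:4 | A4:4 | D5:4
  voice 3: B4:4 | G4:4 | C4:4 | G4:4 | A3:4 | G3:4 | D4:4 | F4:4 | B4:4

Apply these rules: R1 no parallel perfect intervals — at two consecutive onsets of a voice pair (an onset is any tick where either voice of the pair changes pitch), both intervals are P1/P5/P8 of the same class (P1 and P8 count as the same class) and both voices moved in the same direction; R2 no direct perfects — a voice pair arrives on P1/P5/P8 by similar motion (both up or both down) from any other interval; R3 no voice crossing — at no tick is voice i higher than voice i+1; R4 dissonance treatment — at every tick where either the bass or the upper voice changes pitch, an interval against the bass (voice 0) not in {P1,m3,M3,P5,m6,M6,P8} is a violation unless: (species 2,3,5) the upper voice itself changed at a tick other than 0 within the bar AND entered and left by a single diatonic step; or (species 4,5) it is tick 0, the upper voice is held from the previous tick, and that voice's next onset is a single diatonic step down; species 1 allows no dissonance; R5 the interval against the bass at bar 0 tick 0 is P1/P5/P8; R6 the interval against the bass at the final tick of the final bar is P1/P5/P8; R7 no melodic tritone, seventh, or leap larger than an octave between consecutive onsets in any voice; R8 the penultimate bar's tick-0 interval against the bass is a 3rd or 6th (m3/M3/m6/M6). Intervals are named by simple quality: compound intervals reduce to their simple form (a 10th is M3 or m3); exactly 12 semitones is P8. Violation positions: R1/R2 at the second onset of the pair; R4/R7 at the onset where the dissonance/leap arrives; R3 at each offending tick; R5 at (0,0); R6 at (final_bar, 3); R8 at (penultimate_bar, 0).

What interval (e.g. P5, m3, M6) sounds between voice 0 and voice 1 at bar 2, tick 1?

P8

voice 0=D3 voice 1=D4 -> P8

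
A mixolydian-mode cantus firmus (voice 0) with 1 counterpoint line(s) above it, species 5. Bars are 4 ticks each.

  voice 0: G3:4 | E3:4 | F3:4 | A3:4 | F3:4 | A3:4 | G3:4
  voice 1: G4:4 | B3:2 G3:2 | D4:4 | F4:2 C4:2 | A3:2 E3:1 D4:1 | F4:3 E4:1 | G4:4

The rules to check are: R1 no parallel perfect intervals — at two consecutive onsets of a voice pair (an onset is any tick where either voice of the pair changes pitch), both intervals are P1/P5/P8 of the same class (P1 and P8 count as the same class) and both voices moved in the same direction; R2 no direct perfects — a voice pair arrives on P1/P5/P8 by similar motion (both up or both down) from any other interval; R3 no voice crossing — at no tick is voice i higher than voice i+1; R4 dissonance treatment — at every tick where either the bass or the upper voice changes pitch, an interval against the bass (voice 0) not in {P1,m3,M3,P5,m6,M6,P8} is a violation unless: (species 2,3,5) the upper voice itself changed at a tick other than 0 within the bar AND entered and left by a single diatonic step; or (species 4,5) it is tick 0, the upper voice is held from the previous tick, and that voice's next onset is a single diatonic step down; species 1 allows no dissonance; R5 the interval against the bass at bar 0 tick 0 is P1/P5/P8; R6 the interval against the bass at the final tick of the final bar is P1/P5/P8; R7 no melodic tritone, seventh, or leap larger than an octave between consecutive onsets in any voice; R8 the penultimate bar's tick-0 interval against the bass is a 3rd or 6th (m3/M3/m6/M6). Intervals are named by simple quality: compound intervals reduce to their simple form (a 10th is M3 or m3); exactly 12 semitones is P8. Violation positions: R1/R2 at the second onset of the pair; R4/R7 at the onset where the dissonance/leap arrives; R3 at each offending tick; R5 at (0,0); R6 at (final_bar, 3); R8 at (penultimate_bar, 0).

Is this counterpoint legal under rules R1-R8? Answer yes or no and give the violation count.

bar 0: v0=G3 v1=G4 (P8)
bar 1: v0=E3 v1=B3 (P5)
bar 2: v0=F3 v1=D4 (M6)
bar 3: v0=A3 v1=F4 (m6)
bar 4: v0=F3 v1=A3 (M3)
bar 5: v0=A3 v1=F4 (m6)
bar 6: v0=G3 v1=G4 (P8)
  R2 @ bar1.0: G3/G4 P8 -> E3/B3 P5 similar
  R3 @ bar4.2: F3 above E3
  R4 @ bar4.2: F3/E3 m2 untreated
  R7 @ bar4.3: E3->D4 leap 10st

No (4 violations)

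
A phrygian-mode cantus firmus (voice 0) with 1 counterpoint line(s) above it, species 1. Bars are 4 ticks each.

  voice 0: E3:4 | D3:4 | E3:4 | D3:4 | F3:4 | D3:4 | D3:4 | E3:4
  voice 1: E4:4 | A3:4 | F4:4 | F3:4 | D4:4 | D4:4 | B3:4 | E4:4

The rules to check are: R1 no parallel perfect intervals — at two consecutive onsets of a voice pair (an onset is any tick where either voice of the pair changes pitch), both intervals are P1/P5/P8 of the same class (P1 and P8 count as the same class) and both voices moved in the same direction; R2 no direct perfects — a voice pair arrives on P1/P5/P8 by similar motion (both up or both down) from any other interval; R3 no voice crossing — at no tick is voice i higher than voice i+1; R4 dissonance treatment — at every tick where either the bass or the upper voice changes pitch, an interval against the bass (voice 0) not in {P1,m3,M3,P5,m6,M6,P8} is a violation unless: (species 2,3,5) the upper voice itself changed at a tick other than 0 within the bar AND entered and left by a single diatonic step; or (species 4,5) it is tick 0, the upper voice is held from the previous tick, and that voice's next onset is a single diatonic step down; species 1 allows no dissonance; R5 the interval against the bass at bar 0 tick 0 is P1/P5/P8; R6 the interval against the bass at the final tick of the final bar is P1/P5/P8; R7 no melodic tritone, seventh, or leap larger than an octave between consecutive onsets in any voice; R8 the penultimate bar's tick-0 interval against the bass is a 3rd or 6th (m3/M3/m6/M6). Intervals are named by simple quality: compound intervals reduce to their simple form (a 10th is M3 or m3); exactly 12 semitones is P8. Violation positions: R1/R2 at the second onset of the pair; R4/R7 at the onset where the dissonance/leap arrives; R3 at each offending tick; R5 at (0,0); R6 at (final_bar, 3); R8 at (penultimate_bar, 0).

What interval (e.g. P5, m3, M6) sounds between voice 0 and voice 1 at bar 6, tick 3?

voice 0=D3 voice 1=B3 -> M6

M6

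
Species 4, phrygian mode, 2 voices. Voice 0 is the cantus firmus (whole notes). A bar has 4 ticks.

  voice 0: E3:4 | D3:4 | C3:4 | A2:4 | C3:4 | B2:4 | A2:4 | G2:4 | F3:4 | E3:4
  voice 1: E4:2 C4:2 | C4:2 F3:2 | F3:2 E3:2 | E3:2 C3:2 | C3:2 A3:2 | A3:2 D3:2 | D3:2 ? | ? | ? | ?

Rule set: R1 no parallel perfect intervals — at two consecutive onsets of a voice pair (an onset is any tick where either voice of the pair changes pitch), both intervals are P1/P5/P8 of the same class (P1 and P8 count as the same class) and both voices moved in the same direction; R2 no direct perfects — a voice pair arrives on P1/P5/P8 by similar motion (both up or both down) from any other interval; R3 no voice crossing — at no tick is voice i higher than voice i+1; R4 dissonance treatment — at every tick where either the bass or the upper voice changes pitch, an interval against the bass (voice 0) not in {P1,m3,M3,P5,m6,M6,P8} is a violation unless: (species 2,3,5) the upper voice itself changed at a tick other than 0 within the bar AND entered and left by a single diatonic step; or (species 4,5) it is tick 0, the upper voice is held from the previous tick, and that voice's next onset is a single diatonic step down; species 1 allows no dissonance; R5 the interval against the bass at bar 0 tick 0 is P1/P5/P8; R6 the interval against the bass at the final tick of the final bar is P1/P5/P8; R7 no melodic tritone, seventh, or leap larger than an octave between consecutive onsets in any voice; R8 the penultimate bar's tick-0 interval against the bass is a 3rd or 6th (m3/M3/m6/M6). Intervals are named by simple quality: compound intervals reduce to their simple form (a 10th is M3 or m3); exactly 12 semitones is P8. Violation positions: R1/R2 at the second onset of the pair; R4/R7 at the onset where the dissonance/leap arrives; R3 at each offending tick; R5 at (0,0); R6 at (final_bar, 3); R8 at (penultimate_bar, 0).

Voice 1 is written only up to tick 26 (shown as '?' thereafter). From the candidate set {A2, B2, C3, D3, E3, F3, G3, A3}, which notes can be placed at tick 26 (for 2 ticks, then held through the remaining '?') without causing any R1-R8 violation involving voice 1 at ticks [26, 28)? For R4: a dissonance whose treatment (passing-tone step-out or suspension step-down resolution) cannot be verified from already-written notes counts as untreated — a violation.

A2: legal
B2: violates R4
C3: legal
D3: legal
E3: legal
F3: legal
G3: violates R4
A3: legal

{A2, A3, C3, D3, E3, F3}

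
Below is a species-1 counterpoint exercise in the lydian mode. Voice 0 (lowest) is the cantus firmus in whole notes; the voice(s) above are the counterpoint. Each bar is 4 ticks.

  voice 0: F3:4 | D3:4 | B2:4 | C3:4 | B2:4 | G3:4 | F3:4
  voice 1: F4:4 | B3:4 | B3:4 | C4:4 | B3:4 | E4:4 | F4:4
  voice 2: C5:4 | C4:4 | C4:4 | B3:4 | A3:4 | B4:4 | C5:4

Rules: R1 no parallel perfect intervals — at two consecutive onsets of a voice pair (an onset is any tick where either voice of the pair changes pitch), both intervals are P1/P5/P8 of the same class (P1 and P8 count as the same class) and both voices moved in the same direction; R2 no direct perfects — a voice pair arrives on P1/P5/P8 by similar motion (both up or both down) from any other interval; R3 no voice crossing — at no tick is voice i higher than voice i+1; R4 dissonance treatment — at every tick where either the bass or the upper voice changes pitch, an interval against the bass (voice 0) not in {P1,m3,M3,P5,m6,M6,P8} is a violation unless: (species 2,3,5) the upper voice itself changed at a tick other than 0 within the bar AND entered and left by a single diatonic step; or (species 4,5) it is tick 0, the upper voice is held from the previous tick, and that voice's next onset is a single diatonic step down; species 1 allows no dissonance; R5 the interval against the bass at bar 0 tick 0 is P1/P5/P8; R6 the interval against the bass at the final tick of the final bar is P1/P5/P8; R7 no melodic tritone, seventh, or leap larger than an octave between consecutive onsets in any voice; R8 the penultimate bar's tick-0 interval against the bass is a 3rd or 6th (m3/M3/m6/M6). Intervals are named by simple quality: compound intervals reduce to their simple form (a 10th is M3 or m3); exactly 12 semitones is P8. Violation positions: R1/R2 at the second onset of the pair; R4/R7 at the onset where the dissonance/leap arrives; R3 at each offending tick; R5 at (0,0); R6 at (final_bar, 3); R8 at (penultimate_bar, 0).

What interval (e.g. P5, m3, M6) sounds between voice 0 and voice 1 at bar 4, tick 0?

voice 0=B2 voice 1=B3 -> P8

P8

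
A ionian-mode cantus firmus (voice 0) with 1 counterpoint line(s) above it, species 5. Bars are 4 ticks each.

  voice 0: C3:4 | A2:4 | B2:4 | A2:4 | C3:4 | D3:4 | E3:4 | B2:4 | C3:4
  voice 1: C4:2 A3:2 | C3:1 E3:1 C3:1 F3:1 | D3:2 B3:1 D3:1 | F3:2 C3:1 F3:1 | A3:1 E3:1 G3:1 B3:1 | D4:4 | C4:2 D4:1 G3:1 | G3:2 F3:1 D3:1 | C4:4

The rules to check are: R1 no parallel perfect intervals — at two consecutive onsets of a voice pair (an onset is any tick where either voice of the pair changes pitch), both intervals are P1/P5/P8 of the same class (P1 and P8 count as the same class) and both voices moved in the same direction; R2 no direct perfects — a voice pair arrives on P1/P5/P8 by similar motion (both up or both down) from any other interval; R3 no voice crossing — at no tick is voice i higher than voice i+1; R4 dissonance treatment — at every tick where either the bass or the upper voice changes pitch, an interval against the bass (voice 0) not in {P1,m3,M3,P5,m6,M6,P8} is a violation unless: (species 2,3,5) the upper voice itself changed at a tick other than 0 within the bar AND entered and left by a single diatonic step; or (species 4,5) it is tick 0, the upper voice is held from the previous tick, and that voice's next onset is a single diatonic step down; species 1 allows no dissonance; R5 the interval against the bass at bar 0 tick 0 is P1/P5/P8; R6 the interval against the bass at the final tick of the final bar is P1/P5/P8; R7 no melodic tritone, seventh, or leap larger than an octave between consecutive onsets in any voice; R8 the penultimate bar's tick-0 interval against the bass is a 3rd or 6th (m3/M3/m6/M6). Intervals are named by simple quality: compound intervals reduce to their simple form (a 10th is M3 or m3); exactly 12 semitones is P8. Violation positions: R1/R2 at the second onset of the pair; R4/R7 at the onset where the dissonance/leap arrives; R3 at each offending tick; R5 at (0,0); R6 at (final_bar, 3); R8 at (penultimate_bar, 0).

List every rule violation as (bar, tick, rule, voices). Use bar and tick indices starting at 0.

bar 0: v0=C3 v1=C4 downbeat P8
bar 1: v0=A2 v1=C3 downbeat m3
bar 2: v0=B2 v1=D3 downbeat m3
bar 3: v0=A2 v1=F3 downbeat m6
bar 4: v0=C3 v1=A3 downbeat M6
bar 5: v0=D3 v1=D4 downbeat P8
bar 6: v0=E3 v1=C4 downbeat m6
bar 7: v0=B2 v1=G3 downbeat m6
bar 8: v0=C3 v1=C4 downbeat P8
  -> R4 @ bar 4 tick 3 v(0, 1): C3/B3 M7 untreated
  -> R2 @ bar 5 tick 0 v(0, 1): C3/B3 M7 -> D3/D4 P8 similar
  -> R4 @ bar 6 tick 2 v(0, 1): E3/D4 m7 untreated
  -> R4 @ bar 7 tick 2 v(0, 1): B2/F3 TT untreated
  -> R2 @ bar 8 tick 0 v(0, 1): B2/D3 m3 -> C3/C4 P8 similar
  -> R7 @ bar 8 tick 0 v(1,): D3->C4 leap 10st

(4, 3, R4, (0, 1))
(5, 0, R2, (0, 1))
(6, 2, R4, (0, 1))
(7, 2, R4, (0, 1))
(8, 0, R2, (0, 1))
(8, 0, R7, (1,))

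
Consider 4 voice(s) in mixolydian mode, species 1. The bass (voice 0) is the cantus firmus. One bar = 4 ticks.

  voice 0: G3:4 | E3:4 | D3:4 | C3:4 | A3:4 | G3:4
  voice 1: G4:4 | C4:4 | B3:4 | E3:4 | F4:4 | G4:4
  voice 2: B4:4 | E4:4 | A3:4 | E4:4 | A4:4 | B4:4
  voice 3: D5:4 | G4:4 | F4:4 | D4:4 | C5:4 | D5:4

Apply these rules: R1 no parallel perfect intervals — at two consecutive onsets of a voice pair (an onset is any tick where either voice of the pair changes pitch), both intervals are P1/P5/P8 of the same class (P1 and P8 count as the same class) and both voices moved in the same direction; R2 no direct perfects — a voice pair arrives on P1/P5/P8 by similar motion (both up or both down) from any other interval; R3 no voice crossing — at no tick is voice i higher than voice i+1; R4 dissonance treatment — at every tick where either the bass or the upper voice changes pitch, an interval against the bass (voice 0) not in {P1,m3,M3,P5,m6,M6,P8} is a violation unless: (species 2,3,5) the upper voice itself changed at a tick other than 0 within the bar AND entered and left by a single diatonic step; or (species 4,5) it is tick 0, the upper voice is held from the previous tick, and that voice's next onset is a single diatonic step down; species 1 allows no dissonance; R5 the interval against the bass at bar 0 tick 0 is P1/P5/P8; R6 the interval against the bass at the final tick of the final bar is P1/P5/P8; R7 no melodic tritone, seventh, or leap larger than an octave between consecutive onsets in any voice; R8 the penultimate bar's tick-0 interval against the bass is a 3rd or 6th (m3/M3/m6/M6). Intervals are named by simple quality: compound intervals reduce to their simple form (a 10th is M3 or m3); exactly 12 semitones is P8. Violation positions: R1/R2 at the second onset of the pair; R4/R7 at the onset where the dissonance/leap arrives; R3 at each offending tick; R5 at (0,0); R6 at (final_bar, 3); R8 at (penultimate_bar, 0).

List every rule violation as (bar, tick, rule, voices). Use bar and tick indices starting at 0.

bar 0: v0=G3 v1=G4 v2=B4 v3=D5 downbeat P5
bar 1: v0=E3 v1=C4 v2=E4 v3=G4 downbeat m3
bar 2: v0=D3 v1=B3 v2=A3 v3=F4 downbeat m3
bar 3: v0=C3 v1=E3 v2=E4 v3=D4 downbeat M2
bar 4: v0=A3 v1=F4 v2=A4 v3=C5 downbeat m3
bar 5: v0=G3 v1=G4 v2=B4 v3=D5 downbeat P5
  -> R5 @ bar 0 tick 0 v(0, 2): opens on M3
  -> R1 @ bar 1 tick 0 v(1, 3): G4/D5 P5 -> C4/G4 P5 similar
  -> R2 @ bar 1 tick 0 v(0, 2): G3/B4 M3 -> E3/E4 P8 similar
  -> R2 @ bar 2 tick 0 v(0, 2): E3/E4 P8 -> D3/A3 P5 similar
  -> R3 @ bar 2 tick 0 v(1, 2): B3 above A3
  -> R3 @ bar 2 tick 1 v(1, 2): B3 above A3
  -> R3 @ bar 2 tick 2 v(1, 2): B3 above A3
  -> R3 @ bar 2 tick 3 v(1, 2): B3 above A3
  -> R3 @ bar 3 tick 0 v(2, 3): E4 above D4
  -> R4 @ bar 3 tick 0 v(0, 3): C3/D4 M2 untreated
  -> R3 @ bar 3 tick 1 v(2, 3): E4 above D4
  -> R3 @ bar 3 tick 2 v(2, 3): E4 above D4
  -> R3 @ bar 3 tick 3 v(2, 3): E4 above D4
  -> R2 @ bar 4 tick 0 v(0, 2): C3/E4 M3 -> A3/A4 P8 similar
  -> R2 @ bar 4 tick 0 v(1, 3): E3/D4 m7 -> F4/C5 P5 similar
  -> R7 @ bar 4 tick 0 v(1,): E3->F4 leap 13st
  -> R7 @ bar 4 tick 0 v(3,): D4->C5 leap 10st
  -> R8 @ bar 4 tick 0 v(0, 2): penult P8 not 3rd/6th
  -> R1 @ bar 5 tick 0 v(1, 3): F4/C5 P5 -> G4/D5 P5 similar
  -> R6 @ bar 5 tick 3 v(0, 2): closes on M3

(0, 0, R5, (0, 2))
(1, 0, R1, (1, 3))
(1, 0, R2, (0, 2))
(2, 0, R2, (0, 2))
(2, 0, R3, (1, 2))
(2, 1, R3, (1, 2))
(2, 2, R3, (1, 2))
(2, 3, R3, (1, 2))
(3, 0, R3, (2, 3))
(3, 0, R4, (0, 3))
(3, 1, R3, (2, 3))
(3, 2, R3, (2, 3))
(3, 3, R3, (2, 3))
(4, 0, R2, (0, 2))
(4, 0, R2, (1, 3))
(4, 0, R7, (1,))
(4, 0, R7, (3,))
(4, 0, R8, (0, 2))
(5, 0, R1, (1, 3))
(5, 3, R6, (0, 2))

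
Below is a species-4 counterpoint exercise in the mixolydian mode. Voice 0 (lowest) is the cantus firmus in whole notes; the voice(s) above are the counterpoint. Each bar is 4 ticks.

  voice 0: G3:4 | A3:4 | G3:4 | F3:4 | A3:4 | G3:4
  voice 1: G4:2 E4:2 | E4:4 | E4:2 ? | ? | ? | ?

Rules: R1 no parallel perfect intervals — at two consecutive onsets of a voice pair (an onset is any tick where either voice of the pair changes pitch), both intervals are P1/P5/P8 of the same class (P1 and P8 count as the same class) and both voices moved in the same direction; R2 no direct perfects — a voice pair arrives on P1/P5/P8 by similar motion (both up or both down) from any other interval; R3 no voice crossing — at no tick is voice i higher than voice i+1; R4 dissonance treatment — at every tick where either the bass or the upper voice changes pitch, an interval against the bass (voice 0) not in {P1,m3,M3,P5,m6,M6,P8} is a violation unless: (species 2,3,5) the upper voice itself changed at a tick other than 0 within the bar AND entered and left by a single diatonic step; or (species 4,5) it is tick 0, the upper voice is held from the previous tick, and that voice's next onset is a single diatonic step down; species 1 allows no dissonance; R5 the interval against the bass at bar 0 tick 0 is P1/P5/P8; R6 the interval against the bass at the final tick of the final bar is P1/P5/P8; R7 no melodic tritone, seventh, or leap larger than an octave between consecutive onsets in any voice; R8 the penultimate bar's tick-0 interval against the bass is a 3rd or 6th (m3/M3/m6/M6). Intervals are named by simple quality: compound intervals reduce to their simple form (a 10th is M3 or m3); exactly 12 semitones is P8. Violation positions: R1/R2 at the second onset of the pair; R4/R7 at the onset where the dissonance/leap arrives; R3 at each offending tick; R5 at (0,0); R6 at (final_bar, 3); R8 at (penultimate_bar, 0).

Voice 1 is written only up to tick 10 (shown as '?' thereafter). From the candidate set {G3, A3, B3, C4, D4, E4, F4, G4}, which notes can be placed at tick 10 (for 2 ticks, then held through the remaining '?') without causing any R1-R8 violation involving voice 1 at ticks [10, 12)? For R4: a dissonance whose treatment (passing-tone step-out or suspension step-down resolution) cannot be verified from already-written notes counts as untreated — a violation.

{B3, D4, E4, G3, G4}

G3: legal
A3: violates R4
B3: legal
C4: violates R4
D4: legal
E4: legal
F4: violates R4
G4: legal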